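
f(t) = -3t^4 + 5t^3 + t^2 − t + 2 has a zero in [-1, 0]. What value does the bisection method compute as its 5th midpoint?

-0.78125

t = -0.5 gives f = 1.9375, positive; keep [-1, -0.5]
t = -0.75 gives f = 0.253906, positive; keep [-1, -0.75]
t = -0.875 gives f = -1.467529, negative; keep [-0.875, -0.75]
t = -0.8125 gives f = -0.5166, negative; keep [-0.8125, -0.75]
t = -0.78125 gives f = -0.1102, negative; keep [-0.78125, -0.75]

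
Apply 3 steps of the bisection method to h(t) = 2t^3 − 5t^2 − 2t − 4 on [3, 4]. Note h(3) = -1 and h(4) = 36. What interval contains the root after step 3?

t = 3.5 gives h = 13.5, positive; keep [3, 3.5]
t = 3.25 gives h = 5.34375, positive; keep [3, 3.25]
t = 3.125 gives h = 1.957031, positive; keep [3, 3.125]

[3, 3.125]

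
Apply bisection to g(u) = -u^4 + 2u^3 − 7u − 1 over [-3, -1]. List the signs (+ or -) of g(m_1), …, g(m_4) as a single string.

--+-

midpoint -2: g = -19 < 0 → [-2, -1]
midpoint -1.5: g = -2.3125 < 0 → [-1.5, -1]
midpoint -1.25: g = 1.402344 > 0 → [-1.5, -1.25]
midpoint -1.375: g = -0.1487 < 0 → [-1.375, -1.25]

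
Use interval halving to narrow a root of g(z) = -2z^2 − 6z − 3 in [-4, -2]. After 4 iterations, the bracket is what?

[-2.375, -2.25]

midpoint -3: g = -3 < 0 → [-3, -2]
midpoint -2.5: g = -0.5 < 0 → [-2.5, -2]
midpoint -2.25: g = 0.375 > 0 → [-2.5, -2.25]
midpoint -2.375: g = -0.0312 < 0 → [-2.375, -2.25]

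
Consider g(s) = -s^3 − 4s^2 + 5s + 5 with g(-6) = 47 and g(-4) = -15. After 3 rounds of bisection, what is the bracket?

m = -5, g(m) = 5 (+); new bracket [-5, -4]
m = -4.5, g(m) = -7.375 (−); new bracket [-5, -4.5]
m = -4.75, g(m) = -1.828125 (−); new bracket [-5, -4.75]

[-5, -4.75]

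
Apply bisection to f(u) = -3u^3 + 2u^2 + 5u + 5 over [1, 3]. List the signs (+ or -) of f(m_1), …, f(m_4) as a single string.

m = 2, f(m) = -1 (−); new bracket [1, 2]
m = 1.5, f(m) = 6.875 (+); new bracket [1.5, 2]
m = 1.75, f(m) = 3.796875 (+); new bracket [1.75, 2]
m = 1.875, f(m) = 1.6309 (+); new bracket [1.875, 2]

-+++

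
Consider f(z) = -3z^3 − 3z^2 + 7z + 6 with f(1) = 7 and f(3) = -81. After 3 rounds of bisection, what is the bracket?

z = 2 gives f = -16, negative; keep [1, 2]
z = 1.5 gives f = -0.375, negative; keep [1, 1.5]
z = 1.25 gives f = 4.203125, positive; keep [1.25, 1.5]

[1.25, 1.5]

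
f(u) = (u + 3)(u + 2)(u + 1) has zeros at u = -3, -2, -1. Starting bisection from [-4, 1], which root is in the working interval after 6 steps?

m = -1.5, f(m) = -0.375 (−); new bracket [-1.5, 1]
m = -0.25, f(m) = 3.609375 (+); new bracket [-1.5, -0.25]
m = -0.875, f(m) = 0.298828 (+); new bracket [-1.5, -0.875]
m = -1.1875, f(m) = -0.2761 (−); new bracket [-1.1875, -0.875]
m = -1.03125, f(m) = -0.0596 (−); new bracket [-1.03125, -0.875]
m = -0.953125, f(m) = 0.1004 (+); new bracket [-1.03125, -0.953125]

-1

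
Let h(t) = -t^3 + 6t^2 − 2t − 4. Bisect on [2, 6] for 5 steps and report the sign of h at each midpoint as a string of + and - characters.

+++--

h(4) = 20 > 0, so the root lies in [4, 6]
h(5) = 11 > 0, so the root lies in [5, 6]
h(5.5) = 0.125 > 0, so the root lies in [5.5, 6]
h(5.75) = -7.2344 < 0, so the root lies in [5.5, 5.75]
h(5.625) = -3.3848 < 0, so the root lies in [5.5, 5.625]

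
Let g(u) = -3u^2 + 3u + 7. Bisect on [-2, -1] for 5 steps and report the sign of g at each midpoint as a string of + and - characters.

---++

midpoint -1.5: g = -4.25 < 0 → [-1.5, -1]
midpoint -1.25: g = -1.4375 < 0 → [-1.25, -1]
midpoint -1.125: g = -0.171875 < 0 → [-1.125, -1]
midpoint -1.0625: g = 0.4258 > 0 → [-1.125, -1.0625]
midpoint -1.09375: g = 0.1299 > 0 → [-1.125, -1.09375]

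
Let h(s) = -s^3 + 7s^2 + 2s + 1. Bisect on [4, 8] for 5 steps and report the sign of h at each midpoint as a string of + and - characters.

h(6) = 49 > 0, so the root lies in [6, 8]
h(7) = 15 > 0, so the root lies in [7, 8]
h(7.5) = -12.125 < 0, so the root lies in [7, 7.5]
h(7.25) = 2.3594 > 0, so the root lies in [7.25, 7.5]
h(7.375) = -4.6465 < 0, so the root lies in [7.25, 7.375]

++-+-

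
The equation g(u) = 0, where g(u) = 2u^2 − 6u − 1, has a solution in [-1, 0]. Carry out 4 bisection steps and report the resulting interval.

[-0.1875, -0.125]

u = -0.5 gives g = 2.5, positive; keep [-0.5, 0]
u = -0.25 gives g = 0.625, positive; keep [-0.25, 0]
u = -0.125 gives g = -0.21875, negative; keep [-0.25, -0.125]
u = -0.1875 gives g = 0.1953, positive; keep [-0.1875, -0.125]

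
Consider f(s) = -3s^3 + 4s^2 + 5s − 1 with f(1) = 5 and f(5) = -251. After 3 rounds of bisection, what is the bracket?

[2, 2.5]

s = 3 gives f = -31, negative; keep [1, 3]
s = 2 gives f = 1, positive; keep [2, 3]
s = 2.5 gives f = -10.375, negative; keep [2, 2.5]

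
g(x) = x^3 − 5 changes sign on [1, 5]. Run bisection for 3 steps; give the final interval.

m = 3, g(m) = 22 (+); new bracket [1, 3]
m = 2, g(m) = 3 (+); new bracket [1, 2]
m = 1.5, g(m) = -1.625 (−); new bracket [1.5, 2]

[1.5, 2]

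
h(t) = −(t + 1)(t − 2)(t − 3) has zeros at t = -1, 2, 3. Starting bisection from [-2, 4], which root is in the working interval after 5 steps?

t = 1 gives h = -4, negative; keep [-2, 1]
t = -0.5 gives h = -4.375, negative; keep [-2, -0.5]
t = -1.25 gives h = 3.453125, positive; keep [-1.25, -0.5]
t = -0.875 gives h = -1.3926, negative; keep [-1.25, -0.875]
t = -1.0625 gives h = 0.7776, positive; keep [-1.0625, -0.875]

-1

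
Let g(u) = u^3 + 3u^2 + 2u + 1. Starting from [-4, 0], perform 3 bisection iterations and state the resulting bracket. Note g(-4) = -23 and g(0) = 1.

m = -2, g(m) = 1 (+); new bracket [-4, -2]
m = -3, g(m) = -5 (−); new bracket [-3, -2]
m = -2.5, g(m) = -0.875 (−); new bracket [-2.5, -2]

[-2.5, -2]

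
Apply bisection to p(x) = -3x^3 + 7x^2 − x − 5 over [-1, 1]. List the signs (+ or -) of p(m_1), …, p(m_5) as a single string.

midpoint 0: p = -5 < 0 → [-1, 0]
midpoint -0.5: p = -2.375 < 0 → [-1, -0.5]
midpoint -0.75: p = 0.953125 > 0 → [-0.75, -0.5]
midpoint -0.625: p = -0.9082 < 0 → [-0.75, -0.625]
midpoint -0.6875: p = -0.0291 < 0 → [-0.75, -0.6875]

--+--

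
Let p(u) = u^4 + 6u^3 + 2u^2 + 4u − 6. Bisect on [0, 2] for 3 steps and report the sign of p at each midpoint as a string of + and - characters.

p(1) = 7 > 0, so the root lies in [0, 1]
p(0.5) = -2.6875 < 0, so the root lies in [0.5, 1]
p(0.75) = 0.972656 > 0, so the root lies in [0.5, 0.75]

+-+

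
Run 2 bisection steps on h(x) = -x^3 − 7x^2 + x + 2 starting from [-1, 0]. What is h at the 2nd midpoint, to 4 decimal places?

midpoint -0.5: h = -0.125 < 0 → [-0.5, 0]
midpoint -0.25: h = 1.328125 > 0 → [-0.5, -0.25]

1.3281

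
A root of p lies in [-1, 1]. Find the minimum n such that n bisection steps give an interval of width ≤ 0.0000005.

Width after n steps is 2/2^n. Need 2^n ≥ 2/0.0000005 = 4000000.
2^21 = 2097152 < 4000000 ≤ 2^22 = 4194304, so n = 22.

22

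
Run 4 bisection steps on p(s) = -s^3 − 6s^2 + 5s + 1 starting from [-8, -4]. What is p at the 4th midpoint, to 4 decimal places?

s = -6 gives p = -29, negative; keep [-8, -6]
s = -7 gives p = 15, positive; keep [-7, -6]
s = -6.5 gives p = -10.375, negative; keep [-7, -6.5]
s = -6.75 gives p = 1.4219, positive; keep [-6.75, -6.5]

1.4219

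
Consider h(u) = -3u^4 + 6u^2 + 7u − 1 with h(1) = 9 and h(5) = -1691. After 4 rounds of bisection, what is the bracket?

[1.75, 2]

u = 3 gives h = -169, negative; keep [1, 3]
u = 2 gives h = -11, negative; keep [1, 2]
u = 1.5 gives h = 7.8125, positive; keep [1.5, 2]
u = 1.75 gives h = 1.4883, positive; keep [1.75, 2]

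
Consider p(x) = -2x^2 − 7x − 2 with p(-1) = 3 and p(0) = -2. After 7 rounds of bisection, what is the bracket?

x = -0.5 gives p = 1, positive; keep [-0.5, 0]
x = -0.25 gives p = -0.375, negative; keep [-0.5, -0.25]
x = -0.375 gives p = 0.34375, positive; keep [-0.375, -0.25]
x = -0.3125 gives p = -0.0078, negative; keep [-0.375, -0.3125]
x = -0.34375 gives p = 0.1699, positive; keep [-0.34375, -0.3125]
x = -0.328125 gives p = 0.0815, positive; keep [-0.328125, -0.3125]
x = -0.3203125 gives p = 0.037, positive; keep [-0.3203125, -0.3125]

[-0.3203125, -0.3125]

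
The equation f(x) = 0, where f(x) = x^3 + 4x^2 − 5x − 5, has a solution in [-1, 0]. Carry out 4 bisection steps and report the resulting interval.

[-0.6875, -0.625]

f(-0.5) = -1.625 < 0, so the root lies in [-1, -0.5]
f(-0.75) = 0.578125 > 0, so the root lies in [-0.75, -0.5]
f(-0.625) = -0.556641 < 0, so the root lies in [-0.75, -0.625]
f(-0.6875) = 0.0032 > 0, so the root lies in [-0.6875, -0.625]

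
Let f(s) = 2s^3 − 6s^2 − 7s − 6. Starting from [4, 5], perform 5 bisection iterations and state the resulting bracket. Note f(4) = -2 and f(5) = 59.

[4.03125, 4.0625]

m = 4.5, f(m) = 23.25 (+); new bracket [4, 4.5]
m = 4.25, f(m) = 9.40625 (+); new bracket [4, 4.25]
m = 4.125, f(m) = 3.410156 (+); new bracket [4, 4.125]
m = 4.0625, f(m) = 0.6333 (+); new bracket [4, 4.0625]
m = 4.03125, f(m) = -0.7011 (−); new bracket [4.03125, 4.0625]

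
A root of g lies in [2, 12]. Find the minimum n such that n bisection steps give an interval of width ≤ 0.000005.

Width after n steps is 10/2^n. Need 2^n ≥ 10/0.000005 = 2000000.
2^20 = 1048576 < 2000000 ≤ 2^21 = 2097152, so n = 21.

21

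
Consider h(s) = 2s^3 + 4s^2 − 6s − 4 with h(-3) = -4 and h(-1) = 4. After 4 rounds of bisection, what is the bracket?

h(-2) = 8 > 0, so the root lies in [-3, -2]
h(-2.5) = 4.75 > 0, so the root lies in [-3, -2.5]
h(-2.75) = 1.15625 > 0, so the root lies in [-3, -2.75]
h(-2.875) = -1.2148 < 0, so the root lies in [-2.875, -2.75]

[-2.875, -2.75]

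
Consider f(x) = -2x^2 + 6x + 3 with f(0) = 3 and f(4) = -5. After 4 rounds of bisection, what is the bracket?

[3.25, 3.5]

x = 2 gives f = 7, positive; keep [2, 4]
x = 3 gives f = 3, positive; keep [3, 4]
x = 3.5 gives f = -0.5, negative; keep [3, 3.5]
x = 3.25 gives f = 1.375, positive; keep [3.25, 3.5]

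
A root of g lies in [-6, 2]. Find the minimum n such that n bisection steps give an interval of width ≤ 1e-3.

13

Width after n steps is 8/2^n. Need 2^n ≥ 8/1e-3 = 8000.
2^12 = 4096 < 8000 ≤ 2^13 = 8192, so n = 13.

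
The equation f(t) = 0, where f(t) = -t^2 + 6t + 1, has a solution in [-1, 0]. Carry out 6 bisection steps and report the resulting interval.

[-0.171875, -0.15625]

midpoint -0.5: f = -2.25 < 0 → [-0.5, 0]
midpoint -0.25: f = -0.5625 < 0 → [-0.25, 0]
midpoint -0.125: f = 0.234375 > 0 → [-0.25, -0.125]
midpoint -0.1875: f = -0.1602 < 0 → [-0.1875, -0.125]
midpoint -0.15625: f = 0.0381 > 0 → [-0.1875, -0.15625]
midpoint -0.171875: f = -0.0608 < 0 → [-0.171875, -0.15625]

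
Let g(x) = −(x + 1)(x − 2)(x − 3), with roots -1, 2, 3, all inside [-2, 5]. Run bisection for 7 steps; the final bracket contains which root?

m = 1.5, g(m) = -1.875 (−); new bracket [-2, 1.5]
m = -0.25, g(m) = -5.484375 (−); new bracket [-2, -0.25]
m = -1.125, g(m) = 1.611328 (+); new bracket [-1.125, -0.25]
m = -0.6875, g(m) = -3.0969 (−); new bracket [-1.125, -0.6875]
m = -0.90625, g(m) = -1.0643 (−); new bracket [-1.125, -0.90625]
m = -1.015625, g(m) = 0.1892 (+); new bracket [-1.015625, -0.90625]
m = -0.9609375, g(m) = -0.4581 (−); new bracket [-1.015625, -0.9609375]

-1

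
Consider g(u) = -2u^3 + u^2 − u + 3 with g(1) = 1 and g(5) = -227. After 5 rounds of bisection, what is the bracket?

g(3) = -45 < 0, so the root lies in [1, 3]
g(2) = -11 < 0, so the root lies in [1, 2]
g(1.5) = -3 < 0, so the root lies in [1, 1.5]
g(1.25) = -0.5938 < 0, so the root lies in [1, 1.25]
g(1.125) = 0.293 > 0, so the root lies in [1.125, 1.25]

[1.125, 1.25]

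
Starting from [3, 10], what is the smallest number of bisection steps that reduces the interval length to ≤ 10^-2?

Width after n steps is 7/2^n. Need 2^n ≥ 7/10^-2 = 700.
2^9 = 512 < 700 ≤ 2^10 = 1024, so n = 10.

10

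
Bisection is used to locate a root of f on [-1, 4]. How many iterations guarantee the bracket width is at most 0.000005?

Width after n steps is 5/2^n. Need 2^n ≥ 5/0.000005 = 1000000.
2^19 = 524288 < 1000000 ≤ 2^20 = 1048576, so n = 20.

20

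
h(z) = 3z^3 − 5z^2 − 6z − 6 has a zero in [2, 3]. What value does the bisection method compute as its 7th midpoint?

2.6953125

z = 2.5 gives h = -5.375, negative; keep [2.5, 3]
z = 2.75 gives h = 2.078125, positive; keep [2.5, 2.75]
z = 2.625 gives h = -1.939453, negative; keep [2.625, 2.75]
z = 2.6875 gives h = -0.0056, negative; keep [2.6875, 2.75]
z = 2.71875 gives h = 1.0172, positive; keep [2.6875, 2.71875]
z = 2.703125 gives h = 0.5011, positive; keep [2.6875, 2.703125]
z = 2.6953125 gives h = 0.2466, positive; keep [2.6875, 2.6953125]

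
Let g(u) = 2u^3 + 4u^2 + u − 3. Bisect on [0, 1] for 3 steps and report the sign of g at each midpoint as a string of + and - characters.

g(0.5) = -1.25 < 0, so the root lies in [0.5, 1]
g(0.75) = 0.84375 > 0, so the root lies in [0.5, 0.75]
g(0.625) = -0.324219 < 0, so the root lies in [0.625, 0.75]

-+-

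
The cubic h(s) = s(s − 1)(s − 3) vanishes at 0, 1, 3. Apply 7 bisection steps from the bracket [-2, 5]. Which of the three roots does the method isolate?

3

midpoint 1.5: h = -1.125 < 0 → [1.5, 5]
midpoint 3.25: h = 1.828125 > 0 → [1.5, 3.25]
midpoint 2.375: h = -2.041016 < 0 → [2.375, 3.25]
midpoint 2.8125: h = -0.9558 < 0 → [2.8125, 3.25]
midpoint 3.03125: h = 0.1924 > 0 → [2.8125, 3.03125]
midpoint 2.921875: h = -0.4387 < 0 → [2.921875, 3.03125]
midpoint 2.9765625: h = -0.1379 < 0 → [2.9765625, 3.03125]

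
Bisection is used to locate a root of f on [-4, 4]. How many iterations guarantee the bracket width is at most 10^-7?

Width after n steps is 8/2^n. Need 2^n ≥ 8/10^-7 = 80000000.
2^26 = 67108864 < 80000000 ≤ 2^27 = 134217728, so n = 27.

27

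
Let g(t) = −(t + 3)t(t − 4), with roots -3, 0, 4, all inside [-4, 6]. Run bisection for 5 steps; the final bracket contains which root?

t = 1 gives g = 12, positive; keep [1, 6]
t = 3.5 gives g = 11.375, positive; keep [3.5, 6]
t = 4.75 gives g = -27.609375, negative; keep [3.5, 4.75]
t = 4.125 gives g = -3.6738, negative; keep [3.5, 4.125]
t = 3.8125 gives g = 4.8699, positive; keep [3.8125, 4.125]

4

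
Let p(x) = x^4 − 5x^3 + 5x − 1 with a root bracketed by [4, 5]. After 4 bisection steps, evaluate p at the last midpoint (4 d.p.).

2.1641

m = 4.5, p(m) = -24.0625 (−); new bracket [4.5, 5]
m = 4.75, p(m) = -4.042969 (−); new bracket [4.75, 5]
m = 4.875, p(m) = 8.892822 (+); new bracket [4.75, 4.875]
m = 4.8125, p(m) = 2.1641 (+); new bracket [4.75, 4.8125]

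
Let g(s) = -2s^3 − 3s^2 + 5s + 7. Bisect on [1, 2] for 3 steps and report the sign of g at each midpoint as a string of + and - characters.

+--

s = 1.5 gives g = 1, positive; keep [1.5, 2]
s = 1.75 gives g = -4.15625, negative; keep [1.5, 1.75]
s = 1.625 gives g = -1.378906, negative; keep [1.5, 1.625]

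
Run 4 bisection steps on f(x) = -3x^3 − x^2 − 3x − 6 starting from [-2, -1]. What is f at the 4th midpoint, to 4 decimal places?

m = -1.5, f(m) = 6.375 (+); new bracket [-1.5, -1]
m = -1.25, f(m) = 2.046875 (+); new bracket [-1.25, -1]
m = -1.125, f(m) = 0.380859 (+); new bracket [-1.125, -1]
m = -1.0625, f(m) = -0.343 (−); new bracket [-1.125, -1.0625]

-0.3430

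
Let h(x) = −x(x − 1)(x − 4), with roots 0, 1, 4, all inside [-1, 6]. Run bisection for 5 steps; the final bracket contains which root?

h(2.5) = 5.625 > 0, so the root lies in [2.5, 6]
h(4.25) = -3.453125 < 0, so the root lies in [2.5, 4.25]
h(3.375) = 5.009766 > 0, so the root lies in [3.375, 4.25]
h(3.8125) = 2.0105 > 0, so the root lies in [3.8125, 4.25]
h(4.03125) = -0.3819 < 0, so the root lies in [3.8125, 4.03125]

4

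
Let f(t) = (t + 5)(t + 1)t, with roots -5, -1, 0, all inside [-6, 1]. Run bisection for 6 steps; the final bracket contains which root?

t = -2.5 gives f = 9.375, positive; keep [-6, -2.5]
t = -4.25 gives f = 10.359375, positive; keep [-6, -4.25]
t = -5.125 gives f = -2.642578, negative; keep [-5.125, -4.25]
t = -4.6875 gives f = 5.4016, positive; keep [-5.125, -4.6875]
t = -4.90625 gives f = 1.7967, positive; keep [-5.125, -4.90625]
t = -5.015625 gives f = -0.3147, negative; keep [-5.015625, -4.90625]

-5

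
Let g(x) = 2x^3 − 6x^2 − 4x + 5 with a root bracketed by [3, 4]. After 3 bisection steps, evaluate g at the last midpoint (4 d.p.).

0.0430

midpoint 3.5: g = 3.25 > 0 → [3, 3.5]
midpoint 3.25: g = -2.71875 < 0 → [3.25, 3.5]
midpoint 3.375: g = 0.042969 > 0 → [3.25, 3.375]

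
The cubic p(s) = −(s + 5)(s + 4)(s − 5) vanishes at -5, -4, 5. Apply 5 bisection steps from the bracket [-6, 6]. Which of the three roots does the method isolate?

5

m = 0, p(m) = 100 (+); new bracket [0, 6]
m = 3, p(m) = 112 (+); new bracket [3, 6]
m = 4.5, p(m) = 40.375 (+); new bracket [4.5, 6]
m = 5.25, p(m) = -23.7031 (−); new bracket [4.5, 5.25]
m = 4.875, p(m) = 10.9551 (+); new bracket [4.875, 5.25]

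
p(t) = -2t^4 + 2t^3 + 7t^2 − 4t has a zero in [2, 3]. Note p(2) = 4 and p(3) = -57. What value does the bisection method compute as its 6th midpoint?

p(2.5) = -13.125 < 0, so the root lies in [2, 2.5]
p(2.25) = -2.039062 < 0, so the root lies in [2, 2.25]
p(2.125) = 1.519043 > 0, so the root lies in [2.125, 2.25]
p(2.1875) = -0.1143 < 0, so the root lies in [2.125, 2.1875]
p(2.15625) = 0.7374 > 0, so the root lies in [2.15625, 2.1875]
p(2.171875) = 0.3205 > 0, so the root lies in [2.171875, 2.1875]

2.171875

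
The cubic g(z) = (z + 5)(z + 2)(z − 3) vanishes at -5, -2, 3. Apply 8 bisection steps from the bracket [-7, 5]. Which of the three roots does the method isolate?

3

z = -1 gives g = -16, negative; keep [-1, 5]
z = 2 gives g = -28, negative; keep [2, 5]
z = 3.5 gives g = 23.375, positive; keep [2, 3.5]
z = 2.75 gives g = -9.2031, negative; keep [2.75, 3.5]
z = 3.125 gives g = 5.2051, positive; keep [2.75, 3.125]
z = 2.9375 gives g = -2.4495, negative; keep [2.9375, 3.125]
z = 3.03125 gives g = 1.2627, positive; keep [2.9375, 3.03125]
z = 2.984375 gives g = -0.6218, negative; keep [2.984375, 3.03125]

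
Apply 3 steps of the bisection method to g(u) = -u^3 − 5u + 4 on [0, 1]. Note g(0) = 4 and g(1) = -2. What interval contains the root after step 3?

midpoint 0.5: g = 1.375 > 0 → [0.5, 1]
midpoint 0.75: g = -0.171875 < 0 → [0.5, 0.75]
midpoint 0.625: g = 0.630859 > 0 → [0.625, 0.75]

[0.625, 0.75]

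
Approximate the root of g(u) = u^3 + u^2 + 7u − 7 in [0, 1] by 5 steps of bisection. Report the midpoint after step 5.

g(0.5) = -3.125 < 0, so the root lies in [0.5, 1]
g(0.75) = -0.765625 < 0, so the root lies in [0.75, 1]
g(0.875) = 0.560547 > 0, so the root lies in [0.75, 0.875]
g(0.8125) = -0.116 < 0, so the root lies in [0.8125, 0.875]
g(0.84375) = 0.2188 > 0, so the root lies in [0.8125, 0.84375]

0.84375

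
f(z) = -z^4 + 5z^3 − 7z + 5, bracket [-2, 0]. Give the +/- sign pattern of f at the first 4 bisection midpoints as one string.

midpoint -1: f = 6 > 0 → [-2, -1]
midpoint -1.5: f = -6.4375 < 0 → [-1.5, -1]
midpoint -1.25: f = 1.542969 > 0 → [-1.5, -1.25]
midpoint -1.375: f = -1.9475 < 0 → [-1.375, -1.25]

+-+-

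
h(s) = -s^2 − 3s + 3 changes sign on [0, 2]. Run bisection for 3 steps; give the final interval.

midpoint 1: h = -1 < 0 → [0, 1]
midpoint 0.5: h = 1.25 > 0 → [0.5, 1]
midpoint 0.75: h = 0.1875 > 0 → [0.75, 1]

[0.75, 1]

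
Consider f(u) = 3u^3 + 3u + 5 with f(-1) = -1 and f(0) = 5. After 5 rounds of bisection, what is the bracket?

midpoint -0.5: f = 3.125 > 0 → [-1, -0.5]
midpoint -0.75: f = 1.484375 > 0 → [-1, -0.75]
midpoint -0.875: f = 0.365234 > 0 → [-1, -0.875]
midpoint -0.9375: f = -0.2844 < 0 → [-0.9375, -0.875]
midpoint -0.90625: f = 0.0484 > 0 → [-0.9375, -0.90625]

[-0.9375, -0.90625]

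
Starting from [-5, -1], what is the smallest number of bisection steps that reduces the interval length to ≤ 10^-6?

22

Width after n steps is 4/2^n. Need 2^n ≥ 4/10^-6 = 4000000.
2^21 = 2097152 < 4000000 ≤ 2^22 = 4194304, so n = 22.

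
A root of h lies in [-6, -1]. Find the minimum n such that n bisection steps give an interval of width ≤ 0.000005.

20

Width after n steps is 5/2^n. Need 2^n ≥ 5/0.000005 = 1000000.
2^19 = 524288 < 1000000 ≤ 2^20 = 1048576, so n = 20.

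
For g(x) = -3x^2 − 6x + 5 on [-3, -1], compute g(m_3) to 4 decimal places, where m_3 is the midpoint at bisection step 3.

-1.1875

x = -2 gives g = 5, positive; keep [-3, -2]
x = -2.5 gives g = 1.25, positive; keep [-3, -2.5]
x = -2.75 gives g = -1.1875, negative; keep [-2.75, -2.5]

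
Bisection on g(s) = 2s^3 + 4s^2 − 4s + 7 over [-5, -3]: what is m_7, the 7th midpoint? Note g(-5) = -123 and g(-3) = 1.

-3.046875

s = -4 gives g = -41, negative; keep [-4, -3]
s = -3.5 gives g = -15.75, negative; keep [-3.5, -3]
s = -3.25 gives g = -6.40625, negative; keep [-3.25, -3]
s = -3.125 gives g = -2.4727, negative; keep [-3.125, -3]
s = -3.0625 gives g = -0.6802, negative; keep [-3.0625, -3]
s = -3.03125 gives g = 0.1738, positive; keep [-3.0625, -3.03125]
s = -3.046875 gives g = -0.2497, negative; keep [-3.046875, -3.03125]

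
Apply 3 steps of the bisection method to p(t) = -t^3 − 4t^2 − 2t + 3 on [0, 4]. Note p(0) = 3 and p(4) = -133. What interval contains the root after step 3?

midpoint 2: p = -25 < 0 → [0, 2]
midpoint 1: p = -4 < 0 → [0, 1]
midpoint 0.5: p = 0.875 > 0 → [0.5, 1]

[0.5, 1]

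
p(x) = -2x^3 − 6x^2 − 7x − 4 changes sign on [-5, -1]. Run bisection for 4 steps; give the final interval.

[-1.75, -1.5]

midpoint -3: p = 17 > 0 → [-3, -1]
midpoint -2: p = 2 > 0 → [-2, -1]
midpoint -1.5: p = -0.25 < 0 → [-2, -1.5]
midpoint -1.75: p = 0.5938 > 0 → [-1.75, -1.5]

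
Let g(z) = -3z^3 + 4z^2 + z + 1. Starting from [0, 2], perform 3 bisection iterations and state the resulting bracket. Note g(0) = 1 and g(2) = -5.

g(1) = 3 > 0, so the root lies in [1, 2]
g(1.5) = 1.375 > 0, so the root lies in [1.5, 2]
g(1.75) = -1.078125 < 0, so the root lies in [1.5, 1.75]

[1.5, 1.75]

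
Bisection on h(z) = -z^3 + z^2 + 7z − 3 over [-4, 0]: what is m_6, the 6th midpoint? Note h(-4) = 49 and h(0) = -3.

h(-2) = -5 < 0, so the root lies in [-4, -2]
h(-3) = 12 > 0, so the root lies in [-3, -2]
h(-2.5) = 1.375 > 0, so the root lies in [-2.5, -2]
h(-2.25) = -2.2969 < 0, so the root lies in [-2.5, -2.25]
h(-2.375) = -0.5879 < 0, so the root lies in [-2.5, -2.375]
h(-2.4375) = 0.3611 > 0, so the root lies in [-2.4375, -2.375]

-2.4375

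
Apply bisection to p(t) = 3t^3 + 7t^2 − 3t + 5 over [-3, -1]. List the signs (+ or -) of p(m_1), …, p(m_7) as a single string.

midpoint -2: p = 15 > 0 → [-3, -2]
midpoint -2.5: p = 9.375 > 0 → [-3, -2.5]
midpoint -2.75: p = 3.796875 > 0 → [-3, -2.75]
midpoint -2.875: p = 0.1934 > 0 → [-3, -2.875]
midpoint -2.9375: p = -1.8274 < 0 → [-2.9375, -2.875]
midpoint -2.90625: p = -0.7983 < 0 → [-2.90625, -2.875]
midpoint -2.890625: p = -0.2978 < 0 → [-2.890625, -2.875]

++++---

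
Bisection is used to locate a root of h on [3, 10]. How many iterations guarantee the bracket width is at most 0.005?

Width after n steps is 7/2^n. Need 2^n ≥ 7/0.005 = 1400.
2^10 = 1024 < 1400 ≤ 2^11 = 2048, so n = 11.

11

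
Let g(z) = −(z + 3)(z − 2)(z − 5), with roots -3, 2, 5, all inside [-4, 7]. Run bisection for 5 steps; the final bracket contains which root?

-3

midpoint 1.5: g = -7.875 < 0 → [-4, 1.5]
midpoint -1.25: g = -35.546875 < 0 → [-4, -1.25]
midpoint -2.625: g = -13.224609 < 0 → [-4, -2.625]
midpoint -3.3125: g = 13.8 > 0 → [-3.3125, -2.625]
midpoint -2.96875: g = -1.2373 < 0 → [-3.3125, -2.96875]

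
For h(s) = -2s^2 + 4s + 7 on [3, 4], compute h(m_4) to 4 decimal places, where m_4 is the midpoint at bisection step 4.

h(3.5) = -3.5 < 0, so the root lies in [3, 3.5]
h(3.25) = -1.125 < 0, so the root lies in [3, 3.25]
h(3.125) = -0.03125 < 0, so the root lies in [3, 3.125]
h(3.0625) = 0.4922 > 0, so the root lies in [3.0625, 3.125]

0.4922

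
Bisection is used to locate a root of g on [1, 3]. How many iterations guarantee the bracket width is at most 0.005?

Width after n steps is 2/2^n. Need 2^n ≥ 2/0.005 = 400.
2^8 = 256 < 400 ≤ 2^9 = 512, so n = 9.

9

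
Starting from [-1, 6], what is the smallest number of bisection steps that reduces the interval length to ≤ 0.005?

Width after n steps is 7/2^n. Need 2^n ≥ 7/0.005 = 1400.
2^10 = 1024 < 1400 ≤ 2^11 = 2048, so n = 11.

11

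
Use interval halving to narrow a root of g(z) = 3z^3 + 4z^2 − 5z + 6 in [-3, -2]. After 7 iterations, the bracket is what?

z = -2.5 gives g = -3.375, negative; keep [-2.5, -2]
z = -2.25 gives g = 3.328125, positive; keep [-2.5, -2.25]
z = -2.375 gives g = 0.248047, positive; keep [-2.5, -2.375]
z = -2.4375 gives g = -1.4934, negative; keep [-2.4375, -2.375]
z = -2.40625 gives g = -0.6054, negative; keep [-2.40625, -2.375]
z = -2.390625 gives g = -0.1744, negative; keep [-2.390625, -2.375]
z = -2.3828125 gives g = 0.0379, positive; keep [-2.390625, -2.3828125]

[-2.390625, -2.3828125]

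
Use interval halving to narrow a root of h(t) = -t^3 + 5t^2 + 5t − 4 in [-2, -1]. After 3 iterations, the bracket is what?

[-1.375, -1.25]

m = -1.5, h(m) = 3.125 (+); new bracket [-1.5, -1]
m = -1.25, h(m) = -0.484375 (−); new bracket [-1.5, -1.25]
m = -1.375, h(m) = 1.177734 (+); new bracket [-1.375, -1.25]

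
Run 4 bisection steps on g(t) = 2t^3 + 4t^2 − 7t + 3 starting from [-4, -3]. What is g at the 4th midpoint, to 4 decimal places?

g(-3.5) = -9.25 < 0, so the root lies in [-3.5, -3]
g(-3.25) = -0.65625 < 0, so the root lies in [-3.25, -3]
g(-3.125) = 2.902344 > 0, so the root lies in [-3.25, -3.125]
g(-3.1875) = 1.1821 > 0, so the root lies in [-3.25, -3.1875]

1.1821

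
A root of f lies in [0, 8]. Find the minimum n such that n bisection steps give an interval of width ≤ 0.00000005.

28

Width after n steps is 8/2^n. Need 2^n ≥ 8/0.00000005 = 160000000.
2^27 = 134217728 < 160000000 ≤ 2^28 = 268435456, so n = 28.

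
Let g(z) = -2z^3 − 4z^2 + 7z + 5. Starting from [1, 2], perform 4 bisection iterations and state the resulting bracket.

z = 1.5 gives g = -0.25, negative; keep [1, 1.5]
z = 1.25 gives g = 3.59375, positive; keep [1.25, 1.5]
z = 1.375 gives g = 1.863281, positive; keep [1.375, 1.5]
z = 1.4375 gives g = 0.856, positive; keep [1.4375, 1.5]

[1.4375, 1.5]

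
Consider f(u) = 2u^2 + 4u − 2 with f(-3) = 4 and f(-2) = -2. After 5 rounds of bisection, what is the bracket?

u = -2.5 gives f = 0.5, positive; keep [-2.5, -2]
u = -2.25 gives f = -0.875, negative; keep [-2.5, -2.25]
u = -2.375 gives f = -0.21875, negative; keep [-2.5, -2.375]
u = -2.4375 gives f = 0.1328, positive; keep [-2.4375, -2.375]
u = -2.40625 gives f = -0.0449, negative; keep [-2.4375, -2.40625]

[-2.4375, -2.40625]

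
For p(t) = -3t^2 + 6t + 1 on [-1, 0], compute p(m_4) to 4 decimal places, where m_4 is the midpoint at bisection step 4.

p(-0.5) = -2.75 < 0, so the root lies in [-0.5, 0]
p(-0.25) = -0.6875 < 0, so the root lies in [-0.25, 0]
p(-0.125) = 0.203125 > 0, so the root lies in [-0.25, -0.125]
p(-0.1875) = -0.2305 < 0, so the root lies in [-0.1875, -0.125]

-0.2305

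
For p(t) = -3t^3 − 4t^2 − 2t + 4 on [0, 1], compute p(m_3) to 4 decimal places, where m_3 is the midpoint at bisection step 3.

0.4551

t = 0.5 gives p = 1.625, positive; keep [0.5, 1]
t = 0.75 gives p = -1.015625, negative; keep [0.5, 0.75]
t = 0.625 gives p = 0.455078, positive; keep [0.625, 0.75]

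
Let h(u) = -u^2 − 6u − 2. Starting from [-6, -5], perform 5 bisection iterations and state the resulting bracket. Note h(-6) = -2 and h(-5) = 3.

[-5.65625, -5.625]

h(-5.5) = 0.75 > 0, so the root lies in [-6, -5.5]
h(-5.75) = -0.5625 < 0, so the root lies in [-5.75, -5.5]
h(-5.625) = 0.109375 > 0, so the root lies in [-5.75, -5.625]
h(-5.6875) = -0.2227 < 0, so the root lies in [-5.6875, -5.625]
h(-5.65625) = -0.0557 < 0, so the root lies in [-5.65625, -5.625]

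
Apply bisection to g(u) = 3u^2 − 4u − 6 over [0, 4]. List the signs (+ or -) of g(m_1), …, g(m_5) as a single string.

g(2) = -2 < 0, so the root lies in [2, 4]
g(3) = 9 > 0, so the root lies in [2, 3]
g(2.5) = 2.75 > 0, so the root lies in [2, 2.5]
g(2.25) = 0.1875 > 0, so the root lies in [2, 2.25]
g(2.125) = -0.9531 < 0, so the root lies in [2.125, 2.25]

-+++-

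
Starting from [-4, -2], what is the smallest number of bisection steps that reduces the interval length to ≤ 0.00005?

16

Width after n steps is 2/2^n. Need 2^n ≥ 2/0.00005 = 40000.
2^15 = 32768 < 40000 ≤ 2^16 = 65536, so n = 16.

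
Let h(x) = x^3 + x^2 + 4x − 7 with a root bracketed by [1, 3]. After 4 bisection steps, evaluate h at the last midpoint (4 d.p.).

0.1895

x = 2 gives h = 13, positive; keep [1, 2]
x = 1.5 gives h = 4.625, positive; keep [1, 1.5]
x = 1.25 gives h = 1.515625, positive; keep [1, 1.25]
x = 1.125 gives h = 0.1895, positive; keep [1, 1.125]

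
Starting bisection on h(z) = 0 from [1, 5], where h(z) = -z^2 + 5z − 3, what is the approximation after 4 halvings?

4.25

z = 3 gives h = 3, positive; keep [3, 5]
z = 4 gives h = 1, positive; keep [4, 5]
z = 4.5 gives h = -0.75, negative; keep [4, 4.5]
z = 4.25 gives h = 0.1875, positive; keep [4.25, 4.5]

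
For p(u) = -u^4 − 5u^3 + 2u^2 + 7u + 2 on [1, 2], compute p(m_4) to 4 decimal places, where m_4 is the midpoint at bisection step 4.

u = 1.5 gives p = -4.9375, negative; keep [1, 1.5]
u = 1.25 gives p = 1.667969, positive; keep [1.25, 1.5]
u = 1.375 gives p = -1.16626, negative; keep [1.25, 1.375]
u = 1.3125 gives p = 0.3603, positive; keep [1.3125, 1.375]

0.3603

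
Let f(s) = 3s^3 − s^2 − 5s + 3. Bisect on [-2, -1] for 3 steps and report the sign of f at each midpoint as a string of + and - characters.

-++

f(-1.5) = -1.875 < 0, so the root lies in [-1.5, -1]
f(-1.25) = 1.828125 > 0, so the root lies in [-1.5, -1.25]
f(-1.375) = 0.185547 > 0, so the root lies in [-1.5, -1.375]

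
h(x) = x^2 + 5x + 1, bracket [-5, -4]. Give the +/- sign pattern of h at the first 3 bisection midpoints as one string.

--+

h(-4.5) = -1.25 < 0, so the root lies in [-5, -4.5]
h(-4.75) = -0.1875 < 0, so the root lies in [-5, -4.75]
h(-4.875) = 0.390625 > 0, so the root lies in [-4.875, -4.75]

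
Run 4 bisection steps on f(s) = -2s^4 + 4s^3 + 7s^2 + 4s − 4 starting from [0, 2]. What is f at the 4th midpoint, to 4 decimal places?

f(1) = 9 > 0, so the root lies in [0, 1]
f(0.5) = 0.125 > 0, so the root lies in [0, 0.5]
f(0.25) = -2.507812 < 0, so the root lies in [0.25, 0.5]
f(0.375) = -1.3442 < 0, so the root lies in [0.375, 0.5]

-1.3442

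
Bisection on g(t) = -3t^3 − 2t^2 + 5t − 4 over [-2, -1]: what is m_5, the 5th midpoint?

-1.90625

m = -1.5, g(m) = -5.875 (−); new bracket [-2, -1.5]
m = -1.75, g(m) = -2.796875 (−); new bracket [-2, -1.75]
m = -1.875, g(m) = -0.630859 (−); new bracket [-2, -1.875]
m = -1.9375, g(m) = 0.6243 (+); new bracket [-1.9375, -1.875]
m = -1.90625, g(m) = -0.0181 (−); new bracket [-1.9375, -1.90625]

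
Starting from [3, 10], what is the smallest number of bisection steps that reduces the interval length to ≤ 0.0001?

Width after n steps is 7/2^n. Need 2^n ≥ 7/0.0001 = 70000.
2^16 = 65536 < 70000 ≤ 2^17 = 131072, so n = 17.

17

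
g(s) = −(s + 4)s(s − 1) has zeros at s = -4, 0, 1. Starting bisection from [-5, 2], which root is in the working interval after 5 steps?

s = -1.5 gives g = -9.375, negative; keep [-5, -1.5]
s = -3.25 gives g = -10.359375, negative; keep [-5, -3.25]
s = -4.125 gives g = 2.642578, positive; keep [-4.125, -3.25]
s = -3.6875 gives g = -5.4016, negative; keep [-4.125, -3.6875]
s = -3.90625 gives g = -1.7967, negative; keep [-4.125, -3.90625]

-4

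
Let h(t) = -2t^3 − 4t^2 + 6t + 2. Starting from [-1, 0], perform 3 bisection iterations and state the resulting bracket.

m = -0.5, h(m) = -1.75 (−); new bracket [-0.5, 0]
m = -0.25, h(m) = 0.28125 (+); new bracket [-0.5, -0.25]
m = -0.375, h(m) = -0.707031 (−); new bracket [-0.375, -0.25]

[-0.375, -0.25]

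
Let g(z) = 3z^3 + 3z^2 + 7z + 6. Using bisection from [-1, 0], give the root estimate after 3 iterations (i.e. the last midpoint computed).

z = -0.5 gives g = 2.875, positive; keep [-1, -0.5]
z = -0.75 gives g = 1.171875, positive; keep [-1, -0.75]
z = -0.875 gives g = 0.162109, positive; keep [-1, -0.875]

-0.875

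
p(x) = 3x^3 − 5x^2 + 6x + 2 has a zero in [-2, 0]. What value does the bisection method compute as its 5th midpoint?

midpoint -1: p = -12 < 0 → [-1, 0]
midpoint -0.5: p = -2.625 < 0 → [-0.5, 0]
midpoint -0.25: p = 0.140625 > 0 → [-0.5, -0.25]
midpoint -0.375: p = -1.1113 < 0 → [-0.375, -0.25]
midpoint -0.3125: p = -0.4548 < 0 → [-0.3125, -0.25]

-0.3125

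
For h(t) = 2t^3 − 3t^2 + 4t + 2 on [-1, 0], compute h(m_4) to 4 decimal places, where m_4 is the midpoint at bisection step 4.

0.3960

midpoint -0.5: h = -1 < 0 → [-0.5, 0]
midpoint -0.25: h = 0.78125 > 0 → [-0.5, -0.25]
midpoint -0.375: h = -0.027344 < 0 → [-0.375, -0.25]
midpoint -0.3125: h = 0.396 > 0 → [-0.375, -0.3125]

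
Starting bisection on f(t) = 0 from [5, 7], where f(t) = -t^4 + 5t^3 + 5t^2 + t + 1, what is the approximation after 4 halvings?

5.875

t = 6 gives f = -29, negative; keep [5, 6]
t = 5.5 gives f = 74.5625, positive; keep [5.5, 6]
t = 5.75 gives f = 29.480469, positive; keep [5.75, 6]
t = 5.875 gives f = 2.0212, positive; keep [5.875, 6]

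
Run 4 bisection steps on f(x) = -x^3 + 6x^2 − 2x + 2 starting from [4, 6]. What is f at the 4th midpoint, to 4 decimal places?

2.6152

m = 5, f(m) = 17 (+); new bracket [5, 6]
m = 5.5, f(m) = 6.125 (+); new bracket [5.5, 6]
m = 5.75, f(m) = -1.234375 (−); new bracket [5.5, 5.75]
m = 5.625, f(m) = 2.6152 (+); new bracket [5.625, 5.75]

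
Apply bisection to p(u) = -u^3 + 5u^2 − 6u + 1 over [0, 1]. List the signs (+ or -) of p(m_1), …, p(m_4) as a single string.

p(0.5) = -0.875 < 0, so the root lies in [0, 0.5]
p(0.25) = -0.203125 < 0, so the root lies in [0, 0.25]
p(0.125) = 0.326172 > 0, so the root lies in [0.125, 0.25]
p(0.1875) = 0.0442 > 0, so the root lies in [0.1875, 0.25]

--++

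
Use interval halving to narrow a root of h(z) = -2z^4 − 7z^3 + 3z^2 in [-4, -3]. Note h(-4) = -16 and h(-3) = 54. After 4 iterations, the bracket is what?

z = -3.5 gives h = 36.75, positive; keep [-4, -3.5]
z = -3.75 gives h = 15.820312, positive; keep [-4, -3.75]
z = -3.875 gives h = 1.407715, positive; keep [-4, -3.875]
z = -3.9375 gives h = -6.9041, negative; keep [-3.9375, -3.875]

[-3.9375, -3.875]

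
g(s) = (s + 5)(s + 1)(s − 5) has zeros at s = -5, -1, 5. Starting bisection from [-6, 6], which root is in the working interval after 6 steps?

5

s = 0 gives g = -25, negative; keep [0, 6]
s = 3 gives g = -64, negative; keep [3, 6]
s = 4.5 gives g = -26.125, negative; keep [4.5, 6]
s = 5.25 gives g = 16.0156, positive; keep [4.5, 5.25]
s = 4.875 gives g = -7.252, negative; keep [4.875, 5.25]
s = 5.0625 gives g = 3.8127, positive; keep [4.875, 5.0625]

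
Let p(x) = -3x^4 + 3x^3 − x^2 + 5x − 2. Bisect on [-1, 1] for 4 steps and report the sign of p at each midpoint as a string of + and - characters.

-+--

midpoint 0: p = -2 < 0 → [0, 1]
midpoint 0.5: p = 0.4375 > 0 → [0, 0.5]
midpoint 0.25: p = -0.777344 < 0 → [0.25, 0.5]
midpoint 0.375: p = -0.1667 < 0 → [0.375, 0.5]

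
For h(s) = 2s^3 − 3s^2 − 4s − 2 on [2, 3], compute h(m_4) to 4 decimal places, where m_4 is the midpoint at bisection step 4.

midpoint 2.5: h = 0.5 > 0 → [2, 2.5]
midpoint 2.25: h = -3.40625 < 0 → [2.25, 2.5]
midpoint 2.375: h = -1.628906 < 0 → [2.375, 2.5]
midpoint 2.4375: h = -0.6099 < 0 → [2.4375, 2.5]

-0.6099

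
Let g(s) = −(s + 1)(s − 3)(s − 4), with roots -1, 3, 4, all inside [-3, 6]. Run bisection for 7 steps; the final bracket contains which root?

midpoint 1.5: g = -9.375 < 0 → [-3, 1.5]
midpoint -0.75: g = -4.453125 < 0 → [-3, -0.75]
midpoint -1.875: g = 25.060547 > 0 → [-1.875, -0.75]
midpoint -1.3125: g = 7.1594 > 0 → [-1.3125, -0.75]
midpoint -1.03125: g = 0.6338 > 0 → [-1.03125, -0.75]
midpoint -0.890625: g = -2.0811 < 0 → [-1.03125, -0.890625]
midpoint -0.9609375: g = -0.7676 < 0 → [-1.03125, -0.9609375]

-1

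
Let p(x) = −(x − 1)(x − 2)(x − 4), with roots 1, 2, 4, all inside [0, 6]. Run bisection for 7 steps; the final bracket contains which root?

x = 3 gives p = 2, positive; keep [3, 6]
x = 4.5 gives p = -4.375, negative; keep [3, 4.5]
x = 3.75 gives p = 1.203125, positive; keep [3.75, 4.5]
x = 4.125 gives p = -0.8301, negative; keep [3.75, 4.125]
x = 3.9375 gives p = 0.3557, positive; keep [3.9375, 4.125]
x = 4.03125 gives p = -0.1924, negative; keep [3.9375, 4.03125]
x = 3.984375 gives p = 0.0925, positive; keep [3.984375, 4.03125]

4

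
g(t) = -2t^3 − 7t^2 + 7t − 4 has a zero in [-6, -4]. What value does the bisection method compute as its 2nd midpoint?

-4.5

t = -5 gives g = 36, positive; keep [-5, -4]
t = -4.5 gives g = 5, positive; keep [-4.5, -4]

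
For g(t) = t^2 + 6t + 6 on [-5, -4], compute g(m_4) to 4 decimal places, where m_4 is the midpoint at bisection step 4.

-0.1523

midpoint -4.5: g = -0.75 < 0 → [-5, -4.5]
midpoint -4.75: g = 0.0625 > 0 → [-4.75, -4.5]
midpoint -4.625: g = -0.359375 < 0 → [-4.75, -4.625]
midpoint -4.6875: g = -0.1523 < 0 → [-4.75, -4.6875]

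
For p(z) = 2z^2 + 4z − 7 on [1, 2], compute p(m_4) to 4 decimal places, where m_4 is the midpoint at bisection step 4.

-0.4922

z = 1.5 gives p = 3.5, positive; keep [1, 1.5]
z = 1.25 gives p = 1.125, positive; keep [1, 1.25]
z = 1.125 gives p = 0.03125, positive; keep [1, 1.125]
z = 1.0625 gives p = -0.4922, negative; keep [1.0625, 1.125]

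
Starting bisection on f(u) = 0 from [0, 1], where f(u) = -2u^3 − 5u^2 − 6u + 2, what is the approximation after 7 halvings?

0.2734375

m = 0.5, f(m) = -2.5 (−); new bracket [0, 0.5]
m = 0.25, f(m) = 0.15625 (+); new bracket [0.25, 0.5]
m = 0.375, f(m) = -1.058594 (−); new bracket [0.25, 0.375]
m = 0.3125, f(m) = -0.4243 (−); new bracket [0.25, 0.3125]
m = 0.28125, f(m) = -0.1275 (−); new bracket [0.25, 0.28125]
m = 0.265625, f(m) = 0.016 (+); new bracket [0.265625, 0.28125]
m = 0.2734375, f(m) = -0.0554 (−); new bracket [0.265625, 0.2734375]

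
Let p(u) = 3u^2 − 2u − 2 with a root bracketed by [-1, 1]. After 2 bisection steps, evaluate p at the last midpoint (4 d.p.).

-0.2500

midpoint 0: p = -2 < 0 → [-1, 0]
midpoint -0.5: p = -0.25 < 0 → [-1, -0.5]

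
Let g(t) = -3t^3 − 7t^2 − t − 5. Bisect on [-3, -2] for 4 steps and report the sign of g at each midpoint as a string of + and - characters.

midpoint -2.5: g = 0.625 > 0 → [-2.5, -2]
midpoint -2.25: g = -4.015625 < 0 → [-2.5, -2.25]
midpoint -2.375: g = -1.919922 < 0 → [-2.5, -2.375]
midpoint -2.4375: g = -0.7058 < 0 → [-2.5, -2.4375]

+---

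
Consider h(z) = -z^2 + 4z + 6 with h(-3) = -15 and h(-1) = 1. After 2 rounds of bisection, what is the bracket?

[-1.5, -1]

h(-2) = -6 < 0, so the root lies in [-2, -1]
h(-1.5) = -2.25 < 0, so the root lies in [-1.5, -1]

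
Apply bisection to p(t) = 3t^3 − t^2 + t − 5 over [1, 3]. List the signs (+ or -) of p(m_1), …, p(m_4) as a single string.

midpoint 2: p = 17 > 0 → [1, 2]
midpoint 1.5: p = 4.375 > 0 → [1, 1.5]
midpoint 1.25: p = 0.546875 > 0 → [1, 1.25]
midpoint 1.125: p = -0.8691 < 0 → [1.125, 1.25]

+++-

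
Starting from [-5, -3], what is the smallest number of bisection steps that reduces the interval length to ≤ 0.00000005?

26

Width after n steps is 2/2^n. Need 2^n ≥ 2/0.00000005 = 40000000.
2^25 = 33554432 < 40000000 ≤ 2^26 = 67108864, so n = 26.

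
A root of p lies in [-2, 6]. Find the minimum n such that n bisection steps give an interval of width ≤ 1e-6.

23

Width after n steps is 8/2^n. Need 2^n ≥ 8/1e-6 = 8000000.
2^22 = 4194304 < 8000000 ≤ 2^23 = 8388608, so n = 23.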